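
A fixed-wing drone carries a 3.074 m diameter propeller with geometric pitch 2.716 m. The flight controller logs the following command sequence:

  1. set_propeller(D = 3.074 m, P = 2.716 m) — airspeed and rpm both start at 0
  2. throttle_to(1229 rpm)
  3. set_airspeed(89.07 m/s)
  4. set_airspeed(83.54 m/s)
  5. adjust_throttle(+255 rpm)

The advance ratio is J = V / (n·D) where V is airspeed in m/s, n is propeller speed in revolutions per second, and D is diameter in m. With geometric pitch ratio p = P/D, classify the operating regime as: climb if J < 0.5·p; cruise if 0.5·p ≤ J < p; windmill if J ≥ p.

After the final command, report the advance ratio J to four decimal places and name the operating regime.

set_propeller: D = 3.074 m, P = 2.716 m (p = P/D = 0.883539); state ← (V=0, rpm=0)
throttle_to(1229): rpm ← 1229
set_airspeed(89.07): V ← 89.07 m/s
set_airspeed(83.54): V ← 83.54 m/s
adjust_throttle(+255): rpm ← 1229 +255 = 1484
final state: V = 83.54 m/s, rpm = 1484 → n = rpm/60 = 24.733333 rev/s
J = V / (n·D) = 83.54 / (24.733333 × 3.074) = 1.098773
regime bands: climb J<0.4418 | cruise [0.4418, 0.8835) | windmill J≥0.8835
J = 1.0988 → windmill

J = 1.0988, regime = windmill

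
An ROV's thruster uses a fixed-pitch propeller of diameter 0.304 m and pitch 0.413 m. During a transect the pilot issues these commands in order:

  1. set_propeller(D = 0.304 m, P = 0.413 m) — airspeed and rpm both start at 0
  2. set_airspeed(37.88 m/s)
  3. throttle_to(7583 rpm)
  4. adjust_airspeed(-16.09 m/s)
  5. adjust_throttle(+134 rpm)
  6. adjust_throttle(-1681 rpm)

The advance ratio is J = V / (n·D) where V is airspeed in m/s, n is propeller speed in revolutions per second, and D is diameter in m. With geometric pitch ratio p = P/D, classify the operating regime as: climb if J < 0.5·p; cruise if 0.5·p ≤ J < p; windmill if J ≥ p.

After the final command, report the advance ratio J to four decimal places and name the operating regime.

set_propeller: D = 0.304 m, P = 0.413 m (p = P/D = 1.358553); state ← (V=0, rpm=0)
set_airspeed(37.88): V ← 37.88 m/s
throttle_to(7583): rpm ← 7583
adjust_airspeed(-16.09): V ← 37.88 -16.09 = 21.79 m/s
adjust_throttle(+134): rpm ← 7583 +134 = 7717
adjust_throttle(-1681): rpm ← 7717 -1681 = 6036
final state: V = 21.79 m/s, rpm = 6036 → n = rpm/60 = 100.600000 rev/s
J = V / (n·D) = 21.79 / (100.600000 × 0.304) = 0.712501
regime bands: climb J<0.6793 | cruise [0.6793, 1.3586) | windmill J≥1.3586
J = 0.7125 → cruise

J = 0.7125, regime = cruise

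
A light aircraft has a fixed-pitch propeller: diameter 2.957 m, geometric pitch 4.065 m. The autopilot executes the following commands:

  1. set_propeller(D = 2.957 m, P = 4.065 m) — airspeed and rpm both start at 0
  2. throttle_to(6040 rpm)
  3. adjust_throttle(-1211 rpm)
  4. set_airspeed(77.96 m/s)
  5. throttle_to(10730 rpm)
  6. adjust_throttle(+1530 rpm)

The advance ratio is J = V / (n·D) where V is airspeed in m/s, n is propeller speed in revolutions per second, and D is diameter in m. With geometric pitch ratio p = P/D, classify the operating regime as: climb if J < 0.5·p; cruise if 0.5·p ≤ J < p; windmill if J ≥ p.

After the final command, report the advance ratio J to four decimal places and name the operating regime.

J = 0.1290, regime = climb

set_propeller: D = 2.957 m, P = 4.065 m (p = P/D = 1.374704); state ← (V=0, rpm=0)
throttle_to(6040): rpm ← 6040
adjust_throttle(-1211): rpm ← 6040 -1211 = 4829
set_airspeed(77.96): V ← 77.96 m/s
throttle_to(10730): rpm ← 10730
adjust_throttle(+1530): rpm ← 10730 +1530 = 12260
final state: V = 77.96 m/s, rpm = 12260 → n = rpm/60 = 204.333333 rev/s
J = V / (n·D) = 77.96 / (204.333333 × 2.957) = 0.129027
regime bands: climb J<0.6874 | cruise [0.6874, 1.3747) | windmill J≥1.3747
J = 0.1290 → climb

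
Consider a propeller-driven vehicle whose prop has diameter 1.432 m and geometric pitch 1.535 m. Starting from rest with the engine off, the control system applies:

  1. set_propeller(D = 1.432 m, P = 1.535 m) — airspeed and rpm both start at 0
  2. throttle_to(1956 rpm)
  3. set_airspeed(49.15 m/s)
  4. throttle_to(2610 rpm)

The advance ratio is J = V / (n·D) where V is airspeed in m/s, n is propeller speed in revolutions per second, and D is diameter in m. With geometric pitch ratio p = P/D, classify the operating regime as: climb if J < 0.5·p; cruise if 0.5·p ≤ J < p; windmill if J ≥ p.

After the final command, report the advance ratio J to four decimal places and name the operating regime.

set_propeller: D = 1.432 m, P = 1.535 m (p = P/D = 1.071927); state ← (V=0, rpm=0)
throttle_to(1956): rpm ← 1956
set_airspeed(49.15): V ← 49.15 m/s
throttle_to(2610): rpm ← 2610
final state: V = 49.15 m/s, rpm = 2610 → n = rpm/60 = 43.500000 rev/s
J = V / (n·D) = 49.15 / (43.500000 × 1.432) = 0.789026
regime bands: climb J<0.5360 | cruise [0.5360, 1.0719) | windmill J≥1.0719
J = 0.7890 → cruise

J = 0.7890, regime = cruise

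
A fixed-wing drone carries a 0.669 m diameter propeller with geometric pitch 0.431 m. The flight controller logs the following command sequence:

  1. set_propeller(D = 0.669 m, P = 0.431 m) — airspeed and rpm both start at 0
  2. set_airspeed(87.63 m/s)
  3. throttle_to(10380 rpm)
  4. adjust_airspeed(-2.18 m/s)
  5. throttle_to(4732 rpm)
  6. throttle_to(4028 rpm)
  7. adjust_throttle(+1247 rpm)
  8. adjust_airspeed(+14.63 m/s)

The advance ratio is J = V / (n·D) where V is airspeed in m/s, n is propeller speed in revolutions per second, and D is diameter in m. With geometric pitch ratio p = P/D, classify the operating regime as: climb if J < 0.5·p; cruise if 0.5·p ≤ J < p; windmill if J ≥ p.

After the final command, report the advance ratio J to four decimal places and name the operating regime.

J = 1.7016, regime = windmill

set_propeller: D = 0.669 m, P = 0.431 m (p = P/D = 0.644245); state ← (V=0, rpm=0)
set_airspeed(87.63): V ← 87.63 m/s
throttle_to(10380): rpm ← 10380
adjust_airspeed(-2.18): V ← 87.63 -2.18 = 85.45 m/s
throttle_to(4732): rpm ← 4732
throttle_to(4028): rpm ← 4028
adjust_throttle(+1247): rpm ← 4028 +1247 = 5275
adjust_airspeed(+14.63): V ← 85.45 +14.63 = 100.08 m/s
final state: V = 100.08 m/s, rpm = 5275 → n = rpm/60 = 87.916667 rev/s
J = V / (n·D) = 100.08 / (87.916667 × 0.669) = 1.701571
regime bands: climb J<0.3221 | cruise [0.3221, 0.6442) | windmill J≥0.6442
J = 1.7016 → windmill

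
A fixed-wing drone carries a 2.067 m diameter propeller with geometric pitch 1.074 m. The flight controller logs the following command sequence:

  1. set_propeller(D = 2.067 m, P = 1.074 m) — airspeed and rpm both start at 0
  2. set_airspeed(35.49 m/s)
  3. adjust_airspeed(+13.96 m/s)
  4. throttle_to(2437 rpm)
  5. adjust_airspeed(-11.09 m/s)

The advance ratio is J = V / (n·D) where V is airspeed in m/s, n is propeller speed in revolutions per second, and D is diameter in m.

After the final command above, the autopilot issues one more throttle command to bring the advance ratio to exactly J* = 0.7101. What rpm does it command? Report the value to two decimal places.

set_propeller: D = 2.067 m, P = 1.074 m (p = P/D = 0.519594); state ← (V=0, rpm=0)
set_airspeed(35.49): V ← 35.49 m/s
adjust_airspeed(+13.96): V ← 35.49 +13.96 = 49.45 m/s
throttle_to(2437): rpm ← 2437
adjust_airspeed(-11.09): V ← 49.45 -11.09 = 38.36 m/s
final state: V = 38.36 m/s, rpm = 2437 → n = rpm/60 = 40.616667 rev/s
target J* = 0.7101; solve J* = V/(n·D) for n: n = V/(J*·D) = 38.36/(0.7101 × 2.067) = 26.134766 rev/s
rpm = 60·n = 1568.085936

rpm = 1568.09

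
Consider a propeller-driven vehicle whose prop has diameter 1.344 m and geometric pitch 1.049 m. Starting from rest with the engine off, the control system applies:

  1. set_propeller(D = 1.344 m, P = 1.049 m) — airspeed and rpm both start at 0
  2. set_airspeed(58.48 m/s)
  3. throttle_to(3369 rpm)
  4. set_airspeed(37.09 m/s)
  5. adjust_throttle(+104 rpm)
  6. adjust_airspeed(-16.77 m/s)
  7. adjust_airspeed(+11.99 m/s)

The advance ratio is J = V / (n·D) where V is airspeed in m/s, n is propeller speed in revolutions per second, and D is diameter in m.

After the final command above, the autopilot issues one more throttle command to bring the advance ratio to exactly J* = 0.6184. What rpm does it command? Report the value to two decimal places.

set_propeller: D = 1.344 m, P = 1.049 m (p = P/D = 0.780506); state ← (V=0, rpm=0)
set_airspeed(58.48): V ← 58.48 m/s
throttle_to(3369): rpm ← 3369
set_airspeed(37.09): V ← 37.09 m/s
adjust_throttle(+104): rpm ← 3369 +104 = 3473
adjust_airspeed(-16.77): V ← 37.09 -16.77 = 20.32 m/s
adjust_airspeed(+11.99): V ← 20.32 +11.99 = 32.31 m/s
final state: V = 32.31 m/s, rpm = 3473 → n = rpm/60 = 57.883333 rev/s
target J* = 0.6184; solve J* = V/(n·D) for n: n = V/(J*·D) = 32.31/(0.6184 × 1.344) = 38.874804 rev/s
rpm = 60·n = 2332.488218

rpm = 2332.49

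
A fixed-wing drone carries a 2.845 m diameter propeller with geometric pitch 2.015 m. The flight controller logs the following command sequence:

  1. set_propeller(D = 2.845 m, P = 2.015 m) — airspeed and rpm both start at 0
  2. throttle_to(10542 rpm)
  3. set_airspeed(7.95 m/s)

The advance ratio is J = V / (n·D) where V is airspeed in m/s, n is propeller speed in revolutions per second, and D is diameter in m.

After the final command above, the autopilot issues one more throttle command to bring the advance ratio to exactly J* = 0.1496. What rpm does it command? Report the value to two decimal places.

set_propeller: D = 2.845 m, P = 2.015 m (p = P/D = 0.708260); state ← (V=0, rpm=0)
throttle_to(10542): rpm ← 10542
set_airspeed(7.95): V ← 7.95 m/s
final state: V = 7.95 m/s, rpm = 10542 → n = rpm/60 = 175.700000 rev/s
target J* = 0.1496; solve J* = V/(n·D) for n: n = V/(J*·D) = 7.95/(0.1496 × 2.845) = 18.678985 rev/s
rpm = 60·n = 1120.739077

rpm = 1120.74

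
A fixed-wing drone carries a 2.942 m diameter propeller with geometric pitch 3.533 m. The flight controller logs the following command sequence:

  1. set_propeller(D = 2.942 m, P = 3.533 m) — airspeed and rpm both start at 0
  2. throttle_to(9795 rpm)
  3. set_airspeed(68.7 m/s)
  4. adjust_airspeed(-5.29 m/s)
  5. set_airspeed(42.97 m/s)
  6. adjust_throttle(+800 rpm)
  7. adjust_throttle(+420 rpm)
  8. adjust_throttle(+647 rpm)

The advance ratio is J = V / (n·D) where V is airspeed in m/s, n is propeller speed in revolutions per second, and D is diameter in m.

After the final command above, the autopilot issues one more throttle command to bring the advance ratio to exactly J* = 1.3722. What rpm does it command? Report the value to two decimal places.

rpm = 638.64

set_propeller: D = 2.942 m, P = 3.533 m (p = P/D = 1.200884); state ← (V=0, rpm=0)
throttle_to(9795): rpm ← 9795
set_airspeed(68.7): V ← 68.7 m/s
adjust_airspeed(-5.29): V ← 68.7 -5.29 = 63.41 m/s
set_airspeed(42.97): V ← 42.97 m/s
adjust_throttle(+800): rpm ← 9795 +800 = 10595
adjust_throttle(+420): rpm ← 10595 +420 = 11015
adjust_throttle(+647): rpm ← 11015 +647 = 11662
final state: V = 42.97 m/s, rpm = 11662 → n = rpm/60 = 194.366667 rev/s
target J* = 1.3722; solve J* = V/(n·D) for n: n = V/(J*·D) = 42.97/(1.3722 × 2.942) = 10.644010 rev/s
rpm = 60·n = 638.640595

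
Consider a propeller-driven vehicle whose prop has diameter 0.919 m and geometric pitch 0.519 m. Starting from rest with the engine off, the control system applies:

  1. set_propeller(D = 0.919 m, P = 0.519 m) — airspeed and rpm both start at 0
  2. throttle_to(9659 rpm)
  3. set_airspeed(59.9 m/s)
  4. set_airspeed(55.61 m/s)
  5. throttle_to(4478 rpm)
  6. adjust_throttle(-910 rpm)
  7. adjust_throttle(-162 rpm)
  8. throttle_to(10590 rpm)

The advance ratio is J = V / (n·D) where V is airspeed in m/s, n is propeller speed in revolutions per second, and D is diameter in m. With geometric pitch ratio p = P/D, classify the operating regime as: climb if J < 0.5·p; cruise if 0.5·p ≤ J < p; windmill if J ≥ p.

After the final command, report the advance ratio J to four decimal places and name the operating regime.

set_propeller: D = 0.919 m, P = 0.519 m (p = P/D = 0.564744); state ← (V=0, rpm=0)
throttle_to(9659): rpm ← 9659
set_airspeed(59.9): V ← 59.9 m/s
set_airspeed(55.61): V ← 55.61 m/s
throttle_to(4478): rpm ← 4478
adjust_throttle(-910): rpm ← 4478 -910 = 3568
adjust_throttle(-162): rpm ← 3568 -162 = 3406
throttle_to(10590): rpm ← 10590
final state: V = 55.61 m/s, rpm = 10590 → n = rpm/60 = 176.500000 rev/s
J = V / (n·D) = 55.61 / (176.500000 × 0.919) = 0.342841
regime bands: climb J<0.2824 | cruise [0.2824, 0.5647) | windmill J≥0.5647
J = 0.3428 → cruise

J = 0.3428, regime = cruise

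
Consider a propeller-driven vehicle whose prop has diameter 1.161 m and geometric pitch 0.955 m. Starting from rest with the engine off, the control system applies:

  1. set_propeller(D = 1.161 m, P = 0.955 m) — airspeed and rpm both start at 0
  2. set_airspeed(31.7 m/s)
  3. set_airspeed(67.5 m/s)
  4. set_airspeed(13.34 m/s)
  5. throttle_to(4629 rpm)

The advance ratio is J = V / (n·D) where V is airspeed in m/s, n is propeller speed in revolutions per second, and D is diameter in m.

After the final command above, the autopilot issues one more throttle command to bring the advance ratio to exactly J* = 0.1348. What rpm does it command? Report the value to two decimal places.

rpm = 5114.29

set_propeller: D = 1.161 m, P = 0.955 m (p = P/D = 0.822567); state ← (V=0, rpm=0)
set_airspeed(31.7): V ← 31.7 m/s
set_airspeed(67.5): V ← 67.5 m/s
set_airspeed(13.34): V ← 13.34 m/s
throttle_to(4629): rpm ← 4629
final state: V = 13.34 m/s, rpm = 4629 → n = rpm/60 = 77.150000 rev/s
target J* = 0.1348; solve J* = V/(n·D) for n: n = V/(J*·D) = 13.34/(0.1348 × 1.161) = 85.238092 rev/s
rpm = 60·n = 5114.285495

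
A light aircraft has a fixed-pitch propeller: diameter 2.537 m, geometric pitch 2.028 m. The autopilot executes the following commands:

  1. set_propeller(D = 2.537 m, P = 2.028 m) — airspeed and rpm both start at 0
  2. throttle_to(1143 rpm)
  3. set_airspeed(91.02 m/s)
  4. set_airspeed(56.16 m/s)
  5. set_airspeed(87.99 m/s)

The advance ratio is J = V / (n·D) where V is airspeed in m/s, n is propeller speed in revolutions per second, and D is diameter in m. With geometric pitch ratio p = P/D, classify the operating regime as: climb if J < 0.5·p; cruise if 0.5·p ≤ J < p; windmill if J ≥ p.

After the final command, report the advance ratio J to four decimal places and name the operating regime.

set_propeller: D = 2.537 m, P = 2.028 m (p = P/D = 0.799369); state ← (V=0, rpm=0)
throttle_to(1143): rpm ← 1143
set_airspeed(91.02): V ← 91.02 m/s
set_airspeed(56.16): V ← 56.16 m/s
set_airspeed(87.99): V ← 87.99 m/s
final state: V = 87.99 m/s, rpm = 1143 → n = rpm/60 = 19.050000 rev/s
J = V / (n·D) = 87.99 / (19.050000 × 2.537) = 1.820614
regime bands: climb J<0.3997 | cruise [0.3997, 0.7994) | windmill J≥0.7994
J = 1.8206 → windmill

J = 1.8206, regime = windmill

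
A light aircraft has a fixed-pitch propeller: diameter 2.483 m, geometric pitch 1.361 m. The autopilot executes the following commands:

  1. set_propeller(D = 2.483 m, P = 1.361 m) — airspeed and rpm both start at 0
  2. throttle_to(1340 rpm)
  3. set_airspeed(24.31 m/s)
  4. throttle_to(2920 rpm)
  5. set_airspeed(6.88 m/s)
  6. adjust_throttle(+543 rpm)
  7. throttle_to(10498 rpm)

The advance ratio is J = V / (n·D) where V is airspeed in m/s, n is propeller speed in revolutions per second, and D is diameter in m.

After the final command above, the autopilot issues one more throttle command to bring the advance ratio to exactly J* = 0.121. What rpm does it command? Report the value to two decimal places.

set_propeller: D = 2.483 m, P = 1.361 m (p = P/D = 0.548127); state ← (V=0, rpm=0)
throttle_to(1340): rpm ← 1340
set_airspeed(24.31): V ← 24.31 m/s
throttle_to(2920): rpm ← 2920
set_airspeed(6.88): V ← 6.88 m/s
adjust_throttle(+543): rpm ← 2920 +543 = 3463
throttle_to(10498): rpm ← 10498
final state: V = 6.88 m/s, rpm = 10498 → n = rpm/60 = 174.966667 rev/s
target J* = 0.121; solve J* = V/(n·D) for n: n = V/(J*·D) = 6.88/(0.121 × 2.483) = 22.899518 rev/s
rpm = 60·n = 1373.971103

rpm = 1373.97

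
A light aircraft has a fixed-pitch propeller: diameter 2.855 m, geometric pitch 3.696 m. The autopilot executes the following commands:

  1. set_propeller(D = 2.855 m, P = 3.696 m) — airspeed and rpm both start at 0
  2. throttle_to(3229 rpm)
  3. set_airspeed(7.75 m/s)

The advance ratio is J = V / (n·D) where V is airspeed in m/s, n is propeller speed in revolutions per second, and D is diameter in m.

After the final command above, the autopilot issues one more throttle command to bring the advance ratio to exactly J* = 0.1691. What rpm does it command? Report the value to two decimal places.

rpm = 963.17

set_propeller: D = 2.855 m, P = 3.696 m (p = P/D = 1.294571); state ← (V=0, rpm=0)
throttle_to(3229): rpm ← 3229
set_airspeed(7.75): V ← 7.75 m/s
final state: V = 7.75 m/s, rpm = 3229 → n = rpm/60 = 53.816667 rev/s
target J* = 0.1691; solve J* = V/(n·D) for n: n = V/(J*·D) = 7.75/(0.1691 × 2.855) = 16.052844 rev/s
rpm = 60·n = 963.170633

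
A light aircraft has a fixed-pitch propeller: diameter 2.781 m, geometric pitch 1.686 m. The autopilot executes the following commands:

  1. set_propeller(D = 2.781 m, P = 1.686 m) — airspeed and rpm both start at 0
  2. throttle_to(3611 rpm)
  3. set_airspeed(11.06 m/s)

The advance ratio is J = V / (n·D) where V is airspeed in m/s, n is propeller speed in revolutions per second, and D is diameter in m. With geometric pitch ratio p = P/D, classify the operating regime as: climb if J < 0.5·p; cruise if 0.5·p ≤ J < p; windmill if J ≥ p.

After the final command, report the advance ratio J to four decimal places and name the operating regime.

set_propeller: D = 2.781 m, P = 1.686 m (p = P/D = 0.606257); state ← (V=0, rpm=0)
throttle_to(3611): rpm ← 3611
set_airspeed(11.06): V ← 11.06 m/s
final state: V = 11.06 m/s, rpm = 3611 → n = rpm/60 = 60.183333 rev/s
J = V / (n·D) = 11.06 / (60.183333 × 2.781) = 0.066081
regime bands: climb J<0.3031 | cruise [0.3031, 0.6063) | windmill J≥0.6063
J = 0.0661 → climb

J = 0.0661, regime = climb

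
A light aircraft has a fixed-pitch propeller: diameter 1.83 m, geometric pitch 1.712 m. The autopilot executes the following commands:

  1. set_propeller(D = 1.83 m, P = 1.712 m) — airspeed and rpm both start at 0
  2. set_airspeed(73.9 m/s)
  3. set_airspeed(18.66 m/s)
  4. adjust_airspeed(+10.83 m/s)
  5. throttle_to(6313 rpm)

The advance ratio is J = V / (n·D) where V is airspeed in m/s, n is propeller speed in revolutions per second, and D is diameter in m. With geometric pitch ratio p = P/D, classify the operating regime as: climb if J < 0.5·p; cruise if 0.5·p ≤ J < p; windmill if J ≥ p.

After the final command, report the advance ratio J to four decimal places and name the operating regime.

J = 0.1532, regime = climb

set_propeller: D = 1.83 m, P = 1.712 m (p = P/D = 0.935519); state ← (V=0, rpm=0)
set_airspeed(73.9): V ← 73.9 m/s
set_airspeed(18.66): V ← 18.66 m/s
adjust_airspeed(+10.83): V ← 18.66 +10.83 = 29.49 m/s
throttle_to(6313): rpm ← 6313
final state: V = 29.49 m/s, rpm = 6313 → n = rpm/60 = 105.216667 rev/s
J = V / (n·D) = 29.49 / (105.216667 × 1.83) = 0.153158
regime bands: climb J<0.4678 | cruise [0.4678, 0.9355) | windmill J≥0.9355
J = 0.1532 → climb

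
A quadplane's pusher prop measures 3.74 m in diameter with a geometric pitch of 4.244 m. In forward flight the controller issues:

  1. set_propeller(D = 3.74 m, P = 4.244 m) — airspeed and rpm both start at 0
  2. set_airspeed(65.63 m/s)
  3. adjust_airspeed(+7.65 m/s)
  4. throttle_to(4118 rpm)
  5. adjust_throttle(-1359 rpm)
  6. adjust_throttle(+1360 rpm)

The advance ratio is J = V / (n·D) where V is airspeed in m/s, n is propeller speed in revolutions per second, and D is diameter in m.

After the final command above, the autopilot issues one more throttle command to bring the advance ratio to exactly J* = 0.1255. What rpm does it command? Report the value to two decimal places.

rpm = 9367.45

set_propeller: D = 3.74 m, P = 4.244 m (p = P/D = 1.134759); state ← (V=0, rpm=0)
set_airspeed(65.63): V ← 65.63 m/s
adjust_airspeed(+7.65): V ← 65.63 +7.65 = 73.28 m/s
throttle_to(4118): rpm ← 4118
adjust_throttle(-1359): rpm ← 4118 -1359 = 2759
adjust_throttle(+1360): rpm ← 2759 +1360 = 4119
final state: V = 73.28 m/s, rpm = 4119 → n = rpm/60 = 68.650000 rev/s
target J* = 0.1255; solve J* = V/(n·D) for n: n = V/(J*·D) = 73.28/(0.1255 × 3.74) = 156.124166 rev/s
rpm = 60·n = 9367.449986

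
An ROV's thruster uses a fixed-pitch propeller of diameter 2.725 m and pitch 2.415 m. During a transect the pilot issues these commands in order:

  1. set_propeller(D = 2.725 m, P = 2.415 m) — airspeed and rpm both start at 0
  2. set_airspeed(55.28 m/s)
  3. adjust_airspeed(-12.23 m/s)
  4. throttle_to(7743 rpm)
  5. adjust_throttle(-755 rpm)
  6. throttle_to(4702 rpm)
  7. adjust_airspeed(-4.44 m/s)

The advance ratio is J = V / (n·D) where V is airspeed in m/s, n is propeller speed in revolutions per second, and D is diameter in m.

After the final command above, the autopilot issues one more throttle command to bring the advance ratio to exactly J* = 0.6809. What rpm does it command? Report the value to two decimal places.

rpm = 1248.54

set_propeller: D = 2.725 m, P = 2.415 m (p = P/D = 0.886239); state ← (V=0, rpm=0)
set_airspeed(55.28): V ← 55.28 m/s
adjust_airspeed(-12.23): V ← 55.28 -12.23 = 43.05 m/s
throttle_to(7743): rpm ← 7743
adjust_throttle(-755): rpm ← 7743 -755 = 6988
throttle_to(4702): rpm ← 4702
adjust_airspeed(-4.44): V ← 43.05 -4.44 = 38.61 m/s
final state: V = 38.61 m/s, rpm = 4702 → n = rpm/60 = 78.366667 rev/s
target J* = 0.6809; solve J* = V/(n·D) for n: n = V/(J*·D) = 38.61/(0.6809 × 2.725) = 20.808940 rev/s
rpm = 60·n = 1248.536408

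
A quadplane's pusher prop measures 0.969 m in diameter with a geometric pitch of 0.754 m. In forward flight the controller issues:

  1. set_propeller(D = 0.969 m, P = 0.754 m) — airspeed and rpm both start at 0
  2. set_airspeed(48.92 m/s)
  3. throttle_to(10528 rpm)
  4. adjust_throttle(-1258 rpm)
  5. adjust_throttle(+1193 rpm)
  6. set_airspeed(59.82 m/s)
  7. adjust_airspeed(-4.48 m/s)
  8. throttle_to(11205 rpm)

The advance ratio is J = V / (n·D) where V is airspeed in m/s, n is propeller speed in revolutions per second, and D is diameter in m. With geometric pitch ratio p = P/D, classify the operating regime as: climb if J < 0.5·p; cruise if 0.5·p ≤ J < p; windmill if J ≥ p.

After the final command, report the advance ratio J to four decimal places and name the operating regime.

set_propeller: D = 0.969 m, P = 0.754 m (p = P/D = 0.778122); state ← (V=0, rpm=0)
set_airspeed(48.92): V ← 48.92 m/s
throttle_to(10528): rpm ← 10528
adjust_throttle(-1258): rpm ← 10528 -1258 = 9270
adjust_throttle(+1193): rpm ← 9270 +1193 = 10463
set_airspeed(59.82): V ← 59.82 m/s
adjust_airspeed(-4.48): V ← 59.82 -4.48 = 55.34 m/s
throttle_to(11205): rpm ← 11205
final state: V = 55.34 m/s, rpm = 11205 → n = rpm/60 = 186.750000 rev/s
J = V / (n·D) = 55.34 / (186.750000 × 0.969) = 0.305812
regime bands: climb J<0.3891 | cruise [0.3891, 0.7781) | windmill J≥0.7781
J = 0.3058 → climb

J = 0.3058, regime = climb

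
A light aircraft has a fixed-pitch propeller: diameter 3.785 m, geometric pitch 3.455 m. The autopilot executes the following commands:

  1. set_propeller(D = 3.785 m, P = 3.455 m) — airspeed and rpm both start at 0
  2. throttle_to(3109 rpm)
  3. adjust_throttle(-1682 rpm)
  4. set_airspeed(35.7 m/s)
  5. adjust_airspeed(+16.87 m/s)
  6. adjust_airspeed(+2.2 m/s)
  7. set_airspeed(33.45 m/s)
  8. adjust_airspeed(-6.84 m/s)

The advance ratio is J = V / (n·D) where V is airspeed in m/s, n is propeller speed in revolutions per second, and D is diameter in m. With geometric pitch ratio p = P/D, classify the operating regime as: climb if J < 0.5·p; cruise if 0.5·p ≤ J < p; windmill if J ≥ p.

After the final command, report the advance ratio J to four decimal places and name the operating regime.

set_propeller: D = 3.785 m, P = 3.455 m (p = P/D = 0.912814); state ← (V=0, rpm=0)
throttle_to(3109): rpm ← 3109
adjust_throttle(-1682): rpm ← 3109 -1682 = 1427
set_airspeed(35.7): V ← 35.7 m/s
adjust_airspeed(+16.87): V ← 35.7 +16.87 = 52.57 m/s
adjust_airspeed(+2.2): V ← 52.57 +2.2 = 54.77 m/s
set_airspeed(33.45): V ← 33.45 m/s
adjust_airspeed(-6.84): V ← 33.45 -6.84 = 26.61 m/s
final state: V = 26.61 m/s, rpm = 1427 → n = rpm/60 = 23.783333 rev/s
J = V / (n·D) = 26.61 / (23.783333 × 3.785) = 0.295601
regime bands: climb J<0.4564 | cruise [0.4564, 0.9128) | windmill J≥0.9128
J = 0.2956 → climb

J = 0.2956, regime = climb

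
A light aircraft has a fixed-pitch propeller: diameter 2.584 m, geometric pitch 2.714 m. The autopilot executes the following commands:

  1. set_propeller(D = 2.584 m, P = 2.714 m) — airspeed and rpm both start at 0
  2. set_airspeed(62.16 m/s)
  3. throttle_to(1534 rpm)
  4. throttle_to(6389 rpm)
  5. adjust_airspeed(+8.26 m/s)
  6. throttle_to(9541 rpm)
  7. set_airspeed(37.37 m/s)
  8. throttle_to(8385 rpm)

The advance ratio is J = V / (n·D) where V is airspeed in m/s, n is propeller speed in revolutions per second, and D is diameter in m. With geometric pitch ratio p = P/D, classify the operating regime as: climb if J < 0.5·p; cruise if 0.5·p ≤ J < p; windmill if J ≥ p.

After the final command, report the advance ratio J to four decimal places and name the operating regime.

set_propeller: D = 2.584 m, P = 2.714 m (p = P/D = 1.050310); state ← (V=0, rpm=0)
set_airspeed(62.16): V ← 62.16 m/s
throttle_to(1534): rpm ← 1534
throttle_to(6389): rpm ← 6389
adjust_airspeed(+8.26): V ← 62.16 +8.26 = 70.42 m/s
throttle_to(9541): rpm ← 9541
set_airspeed(37.37): V ← 37.37 m/s
throttle_to(8385): rpm ← 8385
final state: V = 37.37 m/s, rpm = 8385 → n = rpm/60 = 139.750000 rev/s
J = V / (n·D) = 37.37 / (139.750000 × 2.584) = 0.103485
regime bands: climb J<0.5252 | cruise [0.5252, 1.0503) | windmill J≥1.0503
J = 0.1035 → climb

J = 0.1035, regime = climb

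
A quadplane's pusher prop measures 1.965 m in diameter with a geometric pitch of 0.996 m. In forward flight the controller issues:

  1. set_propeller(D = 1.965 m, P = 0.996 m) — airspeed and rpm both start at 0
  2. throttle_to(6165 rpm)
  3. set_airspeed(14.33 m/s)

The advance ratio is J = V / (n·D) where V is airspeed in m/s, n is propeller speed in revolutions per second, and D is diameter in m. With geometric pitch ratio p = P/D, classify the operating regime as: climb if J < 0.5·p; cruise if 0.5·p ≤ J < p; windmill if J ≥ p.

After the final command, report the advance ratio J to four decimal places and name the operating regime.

J = 0.0710, regime = climb

set_propeller: D = 1.965 m, P = 0.996 m (p = P/D = 0.506870); state ← (V=0, rpm=0)
throttle_to(6165): rpm ← 6165
set_airspeed(14.33): V ← 14.33 m/s
final state: V = 14.33 m/s, rpm = 6165 → n = rpm/60 = 102.750000 rev/s
J = V / (n·D) = 14.33 / (102.750000 × 1.965) = 0.070974
regime bands: climb J<0.2534 | cruise [0.2534, 0.5069) | windmill J≥0.5069
J = 0.0710 → climb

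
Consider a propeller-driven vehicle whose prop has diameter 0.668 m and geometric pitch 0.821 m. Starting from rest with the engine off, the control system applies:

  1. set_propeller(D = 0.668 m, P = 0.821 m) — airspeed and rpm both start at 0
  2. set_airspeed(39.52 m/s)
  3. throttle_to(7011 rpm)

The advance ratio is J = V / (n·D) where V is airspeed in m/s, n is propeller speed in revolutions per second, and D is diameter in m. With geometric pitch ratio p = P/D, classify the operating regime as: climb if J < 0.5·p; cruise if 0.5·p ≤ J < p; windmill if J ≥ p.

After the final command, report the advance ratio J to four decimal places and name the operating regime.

set_propeller: D = 0.668 m, P = 0.821 m (p = P/D = 1.229042); state ← (V=0, rpm=0)
set_airspeed(39.52): V ← 39.52 m/s
throttle_to(7011): rpm ← 7011
final state: V = 39.52 m/s, rpm = 7011 → n = rpm/60 = 116.850000 rev/s
J = V / (n·D) = 39.52 / (116.850000 × 0.668) = 0.506304
regime bands: climb J<0.6145 | cruise [0.6145, 1.2290) | windmill J≥1.2290
J = 0.5063 → climb

J = 0.5063, regime = climb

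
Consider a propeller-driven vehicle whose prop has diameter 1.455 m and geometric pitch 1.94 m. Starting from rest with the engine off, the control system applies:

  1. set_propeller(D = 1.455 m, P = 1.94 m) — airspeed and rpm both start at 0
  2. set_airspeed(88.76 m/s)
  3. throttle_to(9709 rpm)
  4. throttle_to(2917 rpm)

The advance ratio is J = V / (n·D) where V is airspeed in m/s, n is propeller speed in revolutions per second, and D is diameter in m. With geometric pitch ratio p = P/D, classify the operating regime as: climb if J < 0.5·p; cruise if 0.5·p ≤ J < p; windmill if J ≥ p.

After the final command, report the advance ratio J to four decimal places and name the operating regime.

set_propeller: D = 1.455 m, P = 1.94 m (p = P/D = 1.333333); state ← (V=0, rpm=0)
set_airspeed(88.76): V ← 88.76 m/s
throttle_to(9709): rpm ← 9709
throttle_to(2917): rpm ← 2917
final state: V = 88.76 m/s, rpm = 2917 → n = rpm/60 = 48.616667 rev/s
J = V / (n·D) = 88.76 / (48.616667 × 1.455) = 1.254784
regime bands: climb J<0.6667 | cruise [0.6667, 1.3333) | windmill J≥1.3333
J = 1.2548 → cruise

J = 1.2548, regime = cruise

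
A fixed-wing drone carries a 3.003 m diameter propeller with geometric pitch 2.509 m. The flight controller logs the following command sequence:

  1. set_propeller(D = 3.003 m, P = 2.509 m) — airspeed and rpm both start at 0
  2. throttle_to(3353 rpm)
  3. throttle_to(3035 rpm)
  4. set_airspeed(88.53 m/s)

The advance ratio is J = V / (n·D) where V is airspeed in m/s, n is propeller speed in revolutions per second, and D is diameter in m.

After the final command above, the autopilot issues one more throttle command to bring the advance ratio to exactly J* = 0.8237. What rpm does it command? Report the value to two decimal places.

rpm = 2147.42

set_propeller: D = 3.003 m, P = 2.509 m (p = P/D = 0.835498); state ← (V=0, rpm=0)
throttle_to(3353): rpm ← 3353
throttle_to(3035): rpm ← 3035
set_airspeed(88.53): V ← 88.53 m/s
final state: V = 88.53 m/s, rpm = 3035 → n = rpm/60 = 50.583333 rev/s
target J* = 0.8237; solve J* = V/(n·D) for n: n = V/(J*·D) = 88.53/(0.8237 × 3.003) = 35.790360 rev/s
rpm = 60·n = 2147.421596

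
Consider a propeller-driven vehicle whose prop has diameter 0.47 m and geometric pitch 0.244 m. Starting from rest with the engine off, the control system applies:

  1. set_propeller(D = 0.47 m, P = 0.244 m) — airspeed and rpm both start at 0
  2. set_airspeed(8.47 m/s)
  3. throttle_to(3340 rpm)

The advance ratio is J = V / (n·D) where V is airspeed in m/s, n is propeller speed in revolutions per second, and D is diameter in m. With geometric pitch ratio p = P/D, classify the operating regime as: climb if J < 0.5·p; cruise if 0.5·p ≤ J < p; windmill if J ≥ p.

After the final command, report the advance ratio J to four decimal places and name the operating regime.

J = 0.3237, regime = cruise

set_propeller: D = 0.47 m, P = 0.244 m (p = P/D = 0.519149); state ← (V=0, rpm=0)
set_airspeed(8.47): V ← 8.47 m/s
throttle_to(3340): rpm ← 3340
final state: V = 8.47 m/s, rpm = 3340 → n = rpm/60 = 55.666667 rev/s
J = V / (n·D) = 8.47 / (55.666667 × 0.47) = 0.323736
regime bands: climb J<0.2596 | cruise [0.2596, 0.5191) | windmill J≥0.5191
J = 0.3237 → cruise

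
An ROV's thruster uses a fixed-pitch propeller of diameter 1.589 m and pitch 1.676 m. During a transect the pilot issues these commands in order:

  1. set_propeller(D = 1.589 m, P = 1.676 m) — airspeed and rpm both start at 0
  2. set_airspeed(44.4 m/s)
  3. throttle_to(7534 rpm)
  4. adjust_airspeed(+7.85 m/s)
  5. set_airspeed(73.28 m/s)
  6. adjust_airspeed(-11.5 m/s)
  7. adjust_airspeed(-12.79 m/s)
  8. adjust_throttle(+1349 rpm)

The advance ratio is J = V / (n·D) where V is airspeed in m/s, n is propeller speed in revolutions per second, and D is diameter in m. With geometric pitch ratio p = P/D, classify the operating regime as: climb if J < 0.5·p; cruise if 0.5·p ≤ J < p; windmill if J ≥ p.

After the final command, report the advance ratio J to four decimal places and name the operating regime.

set_propeller: D = 1.589 m, P = 1.676 m (p = P/D = 1.054751); state ← (V=0, rpm=0)
set_airspeed(44.4): V ← 44.4 m/s
throttle_to(7534): rpm ← 7534
adjust_airspeed(+7.85): V ← 44.4 +7.85 = 52.25 m/s
set_airspeed(73.28): V ← 73.28 m/s
adjust_airspeed(-11.5): V ← 73.28 -11.5 = 61.78 m/s
adjust_airspeed(-12.79): V ← 61.78 -12.79 = 48.99 m/s
adjust_throttle(+1349): rpm ← 7534 +1349 = 8883
final state: V = 48.99 m/s, rpm = 8883 → n = rpm/60 = 148.050000 rev/s
J = V / (n·D) = 48.99 / (148.050000 × 1.589) = 0.208245
regime bands: climb J<0.5274 | cruise [0.5274, 1.0548) | windmill J≥1.0548
J = 0.2082 → climb

J = 0.2082, regime = climb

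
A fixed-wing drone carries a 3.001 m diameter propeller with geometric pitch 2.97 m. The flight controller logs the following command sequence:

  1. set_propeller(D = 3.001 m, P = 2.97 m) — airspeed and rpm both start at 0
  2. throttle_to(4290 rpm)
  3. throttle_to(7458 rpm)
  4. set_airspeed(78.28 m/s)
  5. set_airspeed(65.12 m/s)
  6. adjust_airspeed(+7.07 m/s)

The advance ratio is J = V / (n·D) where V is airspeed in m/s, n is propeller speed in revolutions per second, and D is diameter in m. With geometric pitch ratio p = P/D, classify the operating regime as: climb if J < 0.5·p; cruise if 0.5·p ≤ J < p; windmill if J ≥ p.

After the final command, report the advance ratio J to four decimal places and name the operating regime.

set_propeller: D = 3.001 m, P = 2.97 m (p = P/D = 0.989670); state ← (V=0, rpm=0)
throttle_to(4290): rpm ← 4290
throttle_to(7458): rpm ← 7458
set_airspeed(78.28): V ← 78.28 m/s
set_airspeed(65.12): V ← 65.12 m/s
adjust_airspeed(+7.07): V ← 65.12 +7.07 = 72.19 m/s
final state: V = 72.19 m/s, rpm = 7458 → n = rpm/60 = 124.300000 rev/s
J = V / (n·D) = 72.19 / (124.300000 × 3.001) = 0.193526
regime bands: climb J<0.4948 | cruise [0.4948, 0.9897) | windmill J≥0.9897
J = 0.1935 → climb

J = 0.1935, regime = climb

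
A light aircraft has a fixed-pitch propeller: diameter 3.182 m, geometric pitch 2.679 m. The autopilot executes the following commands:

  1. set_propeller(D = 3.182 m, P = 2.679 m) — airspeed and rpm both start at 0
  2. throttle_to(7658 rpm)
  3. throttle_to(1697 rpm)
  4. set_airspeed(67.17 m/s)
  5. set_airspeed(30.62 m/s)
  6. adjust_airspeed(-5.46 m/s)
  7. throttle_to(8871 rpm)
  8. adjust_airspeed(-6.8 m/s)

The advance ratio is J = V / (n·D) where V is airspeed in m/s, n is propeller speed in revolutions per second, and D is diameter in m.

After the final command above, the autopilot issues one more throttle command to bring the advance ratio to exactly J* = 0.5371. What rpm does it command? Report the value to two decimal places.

set_propeller: D = 3.182 m, P = 2.679 m (p = P/D = 0.841923); state ← (V=0, rpm=0)
throttle_to(7658): rpm ← 7658
throttle_to(1697): rpm ← 1697
set_airspeed(67.17): V ← 67.17 m/s
set_airspeed(30.62): V ← 30.62 m/s
adjust_airspeed(-5.46): V ← 30.62 -5.46 = 25.16 m/s
throttle_to(8871): rpm ← 8871
adjust_airspeed(-6.8): V ← 25.16 -6.8 = 18.36 m/s
final state: V = 18.36 m/s, rpm = 8871 → n = rpm/60 = 147.850000 rev/s
target J* = 0.5371; solve J* = V/(n·D) for n: n = V/(J*·D) = 18.36/(0.5371 × 3.182) = 10.742797 rev/s
rpm = 60·n = 644.567790

rpm = 644.57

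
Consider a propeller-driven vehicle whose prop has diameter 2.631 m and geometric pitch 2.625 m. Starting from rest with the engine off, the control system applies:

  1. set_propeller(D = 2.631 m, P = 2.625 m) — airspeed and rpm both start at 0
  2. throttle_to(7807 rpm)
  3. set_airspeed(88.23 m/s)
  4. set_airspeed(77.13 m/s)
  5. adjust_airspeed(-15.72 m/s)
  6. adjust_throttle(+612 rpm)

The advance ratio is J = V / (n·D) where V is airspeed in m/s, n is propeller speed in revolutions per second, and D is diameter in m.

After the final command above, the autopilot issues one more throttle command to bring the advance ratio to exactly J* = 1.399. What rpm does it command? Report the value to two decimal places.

set_propeller: D = 2.631 m, P = 2.625 m (p = P/D = 0.997719); state ← (V=0, rpm=0)
throttle_to(7807): rpm ← 7807
set_airspeed(88.23): V ← 88.23 m/s
set_airspeed(77.13): V ← 77.13 m/s
adjust_airspeed(-15.72): V ← 77.13 -15.72 = 61.41 m/s
adjust_throttle(+612): rpm ← 7807 +612 = 8419
final state: V = 61.41 m/s, rpm = 8419 → n = rpm/60 = 140.316667 rev/s
target J* = 1.399; solve J* = V/(n·D) for n: n = V/(J*·D) = 61.41/(1.399 × 2.631) = 16.684014 rev/s
rpm = 60·n = 1001.040815

rpm = 1001.04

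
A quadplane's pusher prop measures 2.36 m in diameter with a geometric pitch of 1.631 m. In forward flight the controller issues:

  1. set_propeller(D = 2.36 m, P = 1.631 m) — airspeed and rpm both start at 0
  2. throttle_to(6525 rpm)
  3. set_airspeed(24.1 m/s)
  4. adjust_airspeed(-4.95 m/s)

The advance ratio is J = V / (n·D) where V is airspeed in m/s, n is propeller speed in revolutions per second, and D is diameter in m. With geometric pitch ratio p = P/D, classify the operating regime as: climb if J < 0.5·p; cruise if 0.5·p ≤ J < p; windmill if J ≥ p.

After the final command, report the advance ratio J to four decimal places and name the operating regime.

J = 0.0746, regime = climb

set_propeller: D = 2.36 m, P = 1.631 m (p = P/D = 0.691102); state ← (V=0, rpm=0)
throttle_to(6525): rpm ← 6525
set_airspeed(24.1): V ← 24.1 m/s
adjust_airspeed(-4.95): V ← 24.1 -4.95 = 19.15 m/s
final state: V = 19.15 m/s, rpm = 6525 → n = rpm/60 = 108.750000 rev/s
J = V / (n·D) = 19.15 / (108.750000 × 2.36) = 0.074615
regime bands: climb J<0.3456 | cruise [0.3456, 0.6911) | windmill J≥0.6911
J = 0.0746 → climb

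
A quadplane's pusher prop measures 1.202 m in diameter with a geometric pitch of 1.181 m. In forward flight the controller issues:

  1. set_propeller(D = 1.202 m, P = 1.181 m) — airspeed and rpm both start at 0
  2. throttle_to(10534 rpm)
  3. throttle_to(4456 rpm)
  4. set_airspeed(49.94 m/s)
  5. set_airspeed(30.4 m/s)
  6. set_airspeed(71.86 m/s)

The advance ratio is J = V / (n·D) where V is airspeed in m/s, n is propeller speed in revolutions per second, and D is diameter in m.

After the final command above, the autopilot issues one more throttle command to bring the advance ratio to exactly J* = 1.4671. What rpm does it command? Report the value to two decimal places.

set_propeller: D = 1.202 m, P = 1.181 m (p = P/D = 0.982529); state ← (V=0, rpm=0)
throttle_to(10534): rpm ← 10534
throttle_to(4456): rpm ← 4456
set_airspeed(49.94): V ← 49.94 m/s
set_airspeed(30.4): V ← 30.4 m/s
set_airspeed(71.86): V ← 71.86 m/s
final state: V = 71.86 m/s, rpm = 4456 → n = rpm/60 = 74.266667 rev/s
target J* = 1.4671; solve J* = V/(n·D) for n: n = V/(J*·D) = 71.86/(1.4671 × 1.202) = 40.749570 rev/s
rpm = 60·n = 2444.974188

rpm = 2444.97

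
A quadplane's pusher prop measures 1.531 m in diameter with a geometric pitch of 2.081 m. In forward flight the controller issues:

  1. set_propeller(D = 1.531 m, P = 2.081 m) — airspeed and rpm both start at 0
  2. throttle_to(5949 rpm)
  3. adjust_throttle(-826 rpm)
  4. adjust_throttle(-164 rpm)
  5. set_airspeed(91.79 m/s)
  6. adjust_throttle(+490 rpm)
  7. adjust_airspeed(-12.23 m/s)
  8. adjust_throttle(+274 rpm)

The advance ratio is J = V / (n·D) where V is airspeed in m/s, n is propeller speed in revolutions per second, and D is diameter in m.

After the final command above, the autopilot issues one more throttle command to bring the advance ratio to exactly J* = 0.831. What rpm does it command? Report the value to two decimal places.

set_propeller: D = 1.531 m, P = 2.081 m (p = P/D = 1.359242); state ← (V=0, rpm=0)
throttle_to(5949): rpm ← 5949
adjust_throttle(-826): rpm ← 5949 -826 = 5123
adjust_throttle(-164): rpm ← 5123 -164 = 4959
set_airspeed(91.79): V ← 91.79 m/s
adjust_throttle(+490): rpm ← 4959 +490 = 5449
adjust_airspeed(-12.23): V ← 91.79 -12.23 = 79.56 m/s
adjust_throttle(+274): rpm ← 5449 +274 = 5723
final state: V = 79.56 m/s, rpm = 5723 → n = rpm/60 = 95.383333 rev/s
target J* = 0.831; solve J* = V/(n·D) for n: n = V/(J*·D) = 79.56/(0.831 × 1.531) = 62.534338 rev/s
rpm = 60·n = 3752.060308

rpm = 3752.06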